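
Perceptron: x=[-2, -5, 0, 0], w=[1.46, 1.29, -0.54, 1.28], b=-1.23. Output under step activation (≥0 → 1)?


z = (-2)·(1.46) + (-5)·(1.29) + (0)·(-0.54) + (0)·(1.28) - 1.23
  = -10.6
step(z) = 0 (z<0)

0


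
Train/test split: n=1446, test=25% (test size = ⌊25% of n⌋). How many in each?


Test = ⌊1446·25/100⌋ = 361
Train = 1446 - 361 = 1085

Train: 1085, Test: 361


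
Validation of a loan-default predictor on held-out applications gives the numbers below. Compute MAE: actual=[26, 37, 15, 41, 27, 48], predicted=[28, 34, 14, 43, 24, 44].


Absolute errors: |26-28|=2, |37-34|=3, |15-14|=1, |41-43|=2, |27-24|=3, |48-44|=4
Sum = 15
MAE = 15/6 = 5/2

5/2


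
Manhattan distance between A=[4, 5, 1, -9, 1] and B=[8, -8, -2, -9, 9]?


d = |4-8| + |5+ 8| + |1+ 2| + |-9+ 9| + |1-9|
  = 4 + 13 + 3 + 0 + 8
  = 28

28


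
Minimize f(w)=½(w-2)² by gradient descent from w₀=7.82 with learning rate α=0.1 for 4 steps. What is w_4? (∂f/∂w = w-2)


step 1: grad = 7.82-2 = 5.82; w = 7.82 - 0.1·(5.82) = 7.238
step 2: grad = 7.238-2 = 5.238; w = 7.238 - 0.1·(5.238) = 6.7142
step 3: grad = 6.7142-2 = 4.7142; w = 6.7142 - 0.1·(4.7142) = 6.24278
step 4: grad = 6.24278-2 = 4.24278; w = 6.24278 - 0.1·(4.24278) = 5.818502

5.818502


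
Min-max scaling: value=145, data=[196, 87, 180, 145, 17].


min=17, max=196
(145-17)/(196-17) = 128/179 = 0.7151

0.7151


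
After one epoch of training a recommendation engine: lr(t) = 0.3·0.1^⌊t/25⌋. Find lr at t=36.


n_drops = ⌊36/25⌋ = 1
lr = 0.3·0.1^1 = 0.3·0.1 = 0.03

0.03


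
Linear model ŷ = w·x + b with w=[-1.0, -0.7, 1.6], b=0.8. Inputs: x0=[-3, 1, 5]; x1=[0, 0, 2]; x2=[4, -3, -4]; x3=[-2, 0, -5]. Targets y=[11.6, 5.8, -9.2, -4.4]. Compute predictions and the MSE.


ŷ0 = (-1.0)·(-3) + (-0.7)·(1) + (1.6)·(5) + 0.8 = 11.1
ŷ1 = (-1.0)·(0) + (-0.7)·(0) + (1.6)·(2) + 0.8 = 4.0
ŷ2 = (-1.0)·(4) + (-0.7)·(-3) + (1.6)·(-4) + 0.8 = -7.5
ŷ3 = (-1.0)·(-2) + (-0.7)·(0) + (1.6)·(-5) + 0.8 = -5.2
errors² = [0.25, 3.24, 2.89, 0.64]
MSE = 7.0200/4 = 1.755

1.755


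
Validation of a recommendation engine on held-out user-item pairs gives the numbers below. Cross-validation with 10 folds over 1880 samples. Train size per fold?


Fold size = 1880/10 = 188
Training per fold = 1880 - 188 = 1692

1692


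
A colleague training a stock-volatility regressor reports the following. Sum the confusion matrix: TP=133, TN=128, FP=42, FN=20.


Total = TP + TN + FP + FN
= 133 + 128 + 42 + 20
= 323
(Predicted positive: 175, predicted negative: 148)

323


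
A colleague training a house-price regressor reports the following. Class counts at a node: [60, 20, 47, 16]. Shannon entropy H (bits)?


Probabilities: [60/143, 20/143, 47/143, 16/143] ≈ [0.4196, 0.1399, 0.3287, 0.1119]
H = -((60/143)·log₂(60/143) + (20/143)·log₂(20/143) + (47/143)·log₂(47/143) + (16/143)·log₂(16/143))
  = 1.8038 bits

1.8038 bits


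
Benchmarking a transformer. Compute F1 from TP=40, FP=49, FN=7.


Precision = 40/89 = 0.4494
Recall = 40/47 = 0.8511
F1 = 2·P·R/(P+R) = 2·TP/(2·TP+FP+FN) = 80/(80+49+7) = 80/136 = 0.5882

0.5882


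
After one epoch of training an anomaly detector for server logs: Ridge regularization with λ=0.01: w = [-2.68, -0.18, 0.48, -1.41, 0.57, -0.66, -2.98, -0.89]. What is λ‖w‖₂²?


‖w‖₂² = (-2.68)² + (-0.18)² + (0.48)² + (-1.41)² + (0.57)² + (-0.66)² + (-2.98)² + (-0.89)²
     = 7.1824 + 0.0324 + 0.2304 + 1.9881 + 0.3249 + 0.4356 + 8.8804 + 0.7921
     = 19.8663
λ·‖w‖₂² = 0.01·19.8663 = 0.198663

0.198663


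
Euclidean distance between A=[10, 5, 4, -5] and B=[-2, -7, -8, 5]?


d = √((10+ 2)² + (5+ 7)² + (4+ 8)² + (-5-5)²)
  = √(144 + 144 + 144 + 100)
  = √532 = 23.0651

23.0651


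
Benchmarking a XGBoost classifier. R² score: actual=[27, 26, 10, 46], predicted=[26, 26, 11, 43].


ȳ = 27.25
SS_res = Σ(y-ŷ)² = 11
SS_tot = Σ(y-ȳ)² = 650.75
R² = 1 - SS_res/SS_tot = 1 - 0.0169 = 0.9831

0.9831


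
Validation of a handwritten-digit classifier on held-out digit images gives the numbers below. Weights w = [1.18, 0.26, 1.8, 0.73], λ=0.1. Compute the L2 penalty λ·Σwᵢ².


‖w‖₂² = (1.18)² + (0.26)² + (1.8)² + (0.73)²
     = 1.3924 + 0.0676 + 3.24 + 0.5329
     = 5.2329
λ·‖w‖₂² = 0.1·5.2329 = 0.52329

0.52329


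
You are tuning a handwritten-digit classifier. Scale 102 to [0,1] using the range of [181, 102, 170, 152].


min=102, max=181
(102-102)/(181-102) = 0/79 = 0.0

0.0


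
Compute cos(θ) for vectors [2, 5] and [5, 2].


A·B = 2·5 + 5·2 = 20
‖A‖ = √29 = 5.3852, ‖B‖ = √29 = 5.3852
cos = 20/(√29·√29) = 20/√841 = 0.6897

0.6897


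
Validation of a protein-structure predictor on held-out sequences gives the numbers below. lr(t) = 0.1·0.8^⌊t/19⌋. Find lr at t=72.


n_drops = ⌊72/19⌋ = 3
lr = 0.1·0.8^3 = 0.1·0.512 = 0.0512

0.0512


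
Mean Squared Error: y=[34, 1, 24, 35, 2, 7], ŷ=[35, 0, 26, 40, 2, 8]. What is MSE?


Squared errors: (34-35)²=1, (1-0)²=1, (24-26)²=4, (35-40)²=25, (2-2)²=0, (7-8)²=1
Sum = 32
MSE = 32/6 = 16/3

16/3


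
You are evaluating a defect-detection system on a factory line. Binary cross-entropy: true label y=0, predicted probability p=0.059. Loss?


BCE = -[y·ln(p) + (1-y)·ln(1-p)]
= -0 - 1·ln(1-0.059)
= -ln(0.941) = 0.0608

0.0608


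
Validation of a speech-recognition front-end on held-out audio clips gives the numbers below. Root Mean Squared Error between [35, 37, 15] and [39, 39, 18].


MSE = 29/3 = 9.6667
RMSE = √(29/3) = 3.1091

3.1091


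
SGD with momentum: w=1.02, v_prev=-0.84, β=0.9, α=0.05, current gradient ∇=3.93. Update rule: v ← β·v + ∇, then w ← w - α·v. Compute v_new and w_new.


v_new = 0.9·-0.84 + 3.93 = -0.756 + 3.93 = 3.174
w_new = 1.02 - 0.05·3.174 = 1.02 - 0.1587 = 0.8613

v_new=3.174, w_new=0.8613


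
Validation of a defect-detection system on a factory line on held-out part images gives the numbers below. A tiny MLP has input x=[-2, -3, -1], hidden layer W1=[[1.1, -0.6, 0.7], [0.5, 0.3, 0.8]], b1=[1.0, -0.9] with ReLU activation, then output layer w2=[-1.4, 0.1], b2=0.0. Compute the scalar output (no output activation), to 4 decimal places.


z1[0] = (1.1)·(-2) + (-0.6)·(-3) + (0.7)·(-1) + 1.0 = -0.1
z1[1] = (0.5)·(-2) + (0.3)·(-3) + (0.8)·(-1) - 0.9 = -3.6
h = ReLU(z1) = [0.0, 0.0]
output = (-1.4)·(0.0) + (0.1)·(0.0) + 0.0 = 0.0

0.0


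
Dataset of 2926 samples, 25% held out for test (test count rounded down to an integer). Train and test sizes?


Test = ⌊2926·25/100⌋ = 731
Train = 2926 - 731 = 2195

Train: 2195, Test: 731


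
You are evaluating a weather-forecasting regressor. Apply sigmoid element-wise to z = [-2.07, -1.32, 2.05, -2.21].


σ(-2.07) = 1/(1+e^2.07) = 0.112
σ(-1.32) = 1/(1+e^1.32) = 0.2108
σ(2.05) = 1/(1+e^-2.05) = 0.8859
σ(-2.21) = 1/(1+e^2.21) = 0.0989
result = [0.112, 0.2108, 0.8859, 0.0989]

[0.112, 0.2108, 0.8859, 0.0989]


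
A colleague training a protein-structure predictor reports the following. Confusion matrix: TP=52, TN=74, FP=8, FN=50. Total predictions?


Total = TP + TN + FP + FN
= 52 + 74 + 8 + 50
= 184
(Predicted positive: 60, predicted negative: 124)

184


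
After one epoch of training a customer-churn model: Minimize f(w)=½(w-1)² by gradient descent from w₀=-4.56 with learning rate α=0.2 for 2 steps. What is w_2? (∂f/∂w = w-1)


step 1: grad = -4.56-1 = -5.56; w = -4.56 - 0.2·(-5.56) = -3.448
step 2: grad = -3.448-1 = -4.448; w = -3.448 - 0.2·(-4.448) = -2.5584

-2.5584


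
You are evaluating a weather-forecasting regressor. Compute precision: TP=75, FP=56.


Precision = TP/(TP+FP)
= 75/(75+56)
= 75/131 = 57.25%

57.25%


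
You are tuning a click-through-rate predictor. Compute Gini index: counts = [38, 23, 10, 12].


Probabilities: [38/83, 23/83, 10/83, 12/83] ≈ [0.4578, 0.2771, 0.1205, 0.1446]
Σpᵢ² = (1444 + 529 + 100 + 144)/83² = 2217/6889
Gini = 1 - Σpᵢ² = 1 - 2217/6889 = 0.6782

0.6782


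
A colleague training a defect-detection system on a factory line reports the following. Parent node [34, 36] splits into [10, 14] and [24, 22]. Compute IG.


Parent = [34, 36], H_parent = 0.9994
H_left = 0.9799 (n=24), H_right = 0.9986 (n=46)
H_children = (24/70)·0.9799 + (46/70)·0.9986 = 0.9922
IG = 0.9994 - 0.9922 = 0.0072

0.0072


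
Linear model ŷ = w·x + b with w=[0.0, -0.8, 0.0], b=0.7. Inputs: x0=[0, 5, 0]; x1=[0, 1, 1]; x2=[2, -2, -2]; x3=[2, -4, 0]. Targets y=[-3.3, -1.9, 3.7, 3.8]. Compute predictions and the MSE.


ŷ0 = (0.0)·(0) + (-0.8)·(5) + (0.0)·(0) + 0.7 = -3.3
ŷ1 = (0.0)·(0) + (-0.8)·(1) + (0.0)·(1) + 0.7 = -0.1
ŷ2 = (0.0)·(2) + (-0.8)·(-2) + (0.0)·(-2) + 0.7 = 2.3
ŷ3 = (0.0)·(2) + (-0.8)·(-4) + (0.0)·(0) + 0.7 = 3.9
errors² = [0.0, 3.24, 1.96, 0.01]
MSE = 5.2100/4 = 1.3025

1.3025


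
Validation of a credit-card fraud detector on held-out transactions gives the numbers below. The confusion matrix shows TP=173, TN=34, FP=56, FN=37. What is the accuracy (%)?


Accuracy = (TP+TN)/(TP+TN+FP+FN)
= (173+34)/(300)
= 207/300 = 69.0%

69.0%


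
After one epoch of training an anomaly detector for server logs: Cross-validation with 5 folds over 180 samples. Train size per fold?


Fold size = 180/5 = 36
Training per fold = 180 - 36 = 144

144


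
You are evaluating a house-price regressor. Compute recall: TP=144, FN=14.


Recall = TP/(TP+FN)
= 144/(144+14)
= 144/158 = 91.14%

91.14%


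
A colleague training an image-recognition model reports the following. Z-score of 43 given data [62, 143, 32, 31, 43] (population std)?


μ = 62.2, σ = 41.9113
z = (43 - 62.2)/41.9113 = -0.4581

-0.4581


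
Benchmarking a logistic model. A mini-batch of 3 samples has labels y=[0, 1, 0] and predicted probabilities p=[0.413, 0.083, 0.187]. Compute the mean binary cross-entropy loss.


L[0] = -ln(1-0.413) = -ln(0.587) = 0.5327
L[1] = -ln(0.083) = 2.4889
L[2] = -ln(1-0.187) = -ln(0.813) = 0.207
mean = (0.5327 + 2.4889 + 0.207)/3 = 1.0762

1.0762


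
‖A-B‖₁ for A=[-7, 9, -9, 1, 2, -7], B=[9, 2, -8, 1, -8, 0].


d = |-7-9| + |9-2| + |-9+ 8| + |1-1| + |2+ 8| + |-7-0|
  = 16 + 7 + 1 + 0 + 10 + 7
  = 41

41


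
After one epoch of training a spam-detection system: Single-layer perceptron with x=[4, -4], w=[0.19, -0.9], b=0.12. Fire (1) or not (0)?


z = (4)·(0.19) + (-4)·(-0.9) + 0.12
  = 4.48
step(z) = 1 (z≥0)

1


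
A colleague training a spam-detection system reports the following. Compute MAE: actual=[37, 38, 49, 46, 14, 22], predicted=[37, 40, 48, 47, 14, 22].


Absolute errors: |37-37|=0, |38-40|=2, |49-48|=1, |46-47|=1, |14-14|=0, |22-22|=0
Sum = 4
MAE = 4/6 = 2/3

2/3


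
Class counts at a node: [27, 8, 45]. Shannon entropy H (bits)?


Probabilities: [27/80, 8/80, 45/80] ≈ [0.3375, 0.1, 0.5625]
H = -((27/80)·log₂(27/80) + (8/80)·log₂(8/80) + (45/80)·log₂(45/80))
  = 1.328 bits

1.328 bits


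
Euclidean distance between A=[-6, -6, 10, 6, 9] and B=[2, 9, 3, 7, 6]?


d = √((-6-2)² + (-6-9)² + (10-3)² + (6-7)² + (9-6)²)
  = √(64 + 225 + 49 + 1 + 9)
  = √348 = 18.6548

18.6548


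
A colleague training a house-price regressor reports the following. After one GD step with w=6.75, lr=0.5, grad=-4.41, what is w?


w_new = w - α·∇
= 6.75 - 0.5·-4.41
= 6.75 + 2.205
= 8.955

8.955


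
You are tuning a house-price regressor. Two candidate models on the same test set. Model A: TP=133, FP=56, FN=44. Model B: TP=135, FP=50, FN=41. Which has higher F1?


Model A: P=133/189=0.7037, R=133/177=0.7514, F1=2PR/(P+R)=2TP/(2TP+FP+FN)=266/366=0.7268
Model B: P=135/185=0.7297, R=135/176=0.767, F1=2PR/(P+R)=2TP/(2TP+FP+FN)=270/361=0.7479
0.7268 < 0.7479 → Model B

Model B


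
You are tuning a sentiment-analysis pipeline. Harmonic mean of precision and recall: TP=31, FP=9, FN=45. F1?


Precision = 31/40 = 0.775
Recall = 31/76 = 0.4079
F1 = 2·P·R/(P+R) = 2·TP/(2·TP+FP+FN) = 62/(62+9+45) = 62/116 = 0.5345

0.5345


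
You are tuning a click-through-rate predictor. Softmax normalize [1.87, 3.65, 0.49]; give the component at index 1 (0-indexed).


Exponentials: e^1.87=6.4883, e^3.65=38.4747, e^0.49=1.6323
Sum = 46.5953
Softmax = [0.1392, 0.8257, 0.035]
p[1] = 38.4747/46.5953 = 0.8257

0.8257


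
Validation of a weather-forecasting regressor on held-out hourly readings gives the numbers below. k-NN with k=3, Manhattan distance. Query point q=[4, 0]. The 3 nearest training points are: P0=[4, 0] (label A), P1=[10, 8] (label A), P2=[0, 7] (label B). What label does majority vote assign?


d(q,P0) = 0  (label A)
d(q,P1) = 14  (label A)
d(q,P2) = 11  (label B)
Votes: A=2, B=1
Majority → A

A


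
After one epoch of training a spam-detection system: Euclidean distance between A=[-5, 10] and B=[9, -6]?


d = √((-5-9)² + (10+ 6)²)
  = √(196 + 256)
  = √452 = 21.2603

21.2603


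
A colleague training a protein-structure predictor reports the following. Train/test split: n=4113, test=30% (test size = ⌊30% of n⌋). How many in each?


Test = ⌊4113·30/100⌋ = 1233
Train = 4113 - 1233 = 2880

Train: 2880, Test: 1233


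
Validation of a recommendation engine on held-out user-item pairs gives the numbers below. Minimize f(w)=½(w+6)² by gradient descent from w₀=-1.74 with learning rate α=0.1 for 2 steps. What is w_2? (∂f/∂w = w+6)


step 1: grad = -1.74+6 = 4.26; w = -1.74 - 0.1·(4.26) = -2.166
step 2: grad = -2.166+6 = 3.834; w = -2.166 - 0.1·(3.834) = -2.5494

-2.5494


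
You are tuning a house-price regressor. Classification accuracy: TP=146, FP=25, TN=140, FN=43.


Accuracy = (TP+TN)/(TP+TN+FP+FN)
= (146+140)/(354)
= 286/354 = 80.79%

80.79%


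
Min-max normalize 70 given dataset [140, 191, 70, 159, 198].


min=70, max=198
(70-70)/(198-70) = 0/128 = 0.0

0.0


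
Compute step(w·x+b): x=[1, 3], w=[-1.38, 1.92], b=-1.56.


z = (1)·(-1.38) + (3)·(1.92) - 1.56
  = 2.82
step(z) = 1 (z≥0)

1


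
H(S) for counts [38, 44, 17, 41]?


Probabilities: [38/140, 44/140, 17/140, 41/140] ≈ [0.2714, 0.3143, 0.1214, 0.2929]
H = -((38/140)·log₂(38/140) + (44/140)·log₂(44/140) + (17/140)·log₂(17/140) + (41/140)·log₂(41/140))
  = 1.9237 bits

1.9237 bits


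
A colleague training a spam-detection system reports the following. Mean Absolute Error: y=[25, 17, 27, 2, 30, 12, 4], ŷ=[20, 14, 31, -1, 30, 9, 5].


Absolute errors: |25-20|=5, |17-14|=3, |27-31|=4, |2+ 1|=3, |30-30|=0, |12-9|=3, |4-5|=1
Sum = 19
MAE = 19/7 = 19/7

19/7


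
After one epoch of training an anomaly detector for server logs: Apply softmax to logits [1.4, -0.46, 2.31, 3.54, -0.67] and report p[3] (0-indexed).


Exponentials: e^1.4=4.0552, e^-0.46=0.6313, e^2.31=10.0744, e^3.54=34.4669, e^-0.67=0.5117
Sum = 49.7395
Softmax = [0.0815, 0.0127, 0.2025, 0.6929, 0.0103]
p[3] = 34.4669/49.7395 = 0.6929

0.6929


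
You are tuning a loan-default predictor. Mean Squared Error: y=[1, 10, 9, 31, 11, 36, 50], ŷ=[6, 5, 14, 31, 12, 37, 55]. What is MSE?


Squared errors: (1-6)²=25, (10-5)²=25, (9-14)²=25, (31-31)²=0, (11-12)²=1, (36-37)²=1, (50-55)²=25
Sum = 102
MSE = 102/7 = 102/7

102/7


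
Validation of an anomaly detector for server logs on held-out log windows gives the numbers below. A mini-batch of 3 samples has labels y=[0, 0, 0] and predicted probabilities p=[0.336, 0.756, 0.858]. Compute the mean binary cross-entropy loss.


L[0] = -ln(1-0.336) = -ln(0.664) = 0.4095
L[1] = -ln(1-0.756) = -ln(0.244) = 1.4106
L[2] = -ln(1-0.858) = -ln(0.142) = 1.9519
mean = (0.4095 + 1.4106 + 1.9519)/3 = 1.2573

1.2573


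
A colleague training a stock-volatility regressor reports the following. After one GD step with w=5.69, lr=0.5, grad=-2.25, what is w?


w_new = w - α·∇
= 5.69 - 0.5·-2.25
= 5.69 + 1.125
= 6.815

6.815


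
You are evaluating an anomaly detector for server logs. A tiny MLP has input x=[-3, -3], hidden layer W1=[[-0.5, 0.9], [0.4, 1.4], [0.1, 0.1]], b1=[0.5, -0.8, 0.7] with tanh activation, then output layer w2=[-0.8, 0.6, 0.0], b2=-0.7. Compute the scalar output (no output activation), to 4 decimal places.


z1[0] = (-0.5)·(-3) + (0.9)·(-3) + 0.5 = -0.7
z1[1] = (0.4)·(-3) + (1.4)·(-3) - 0.8 = -6.2
z1[2] = (0.1)·(-3) + (0.1)·(-3) + 0.7 = 0.1
h = tanh(z1) = [-0.6044, -1.0, 0.0997]
output = (-0.8)·(-0.6044) + (0.6)·(-1.0) + (0.0)·(0.0997) - 0.7 = -0.8165

-0.8165


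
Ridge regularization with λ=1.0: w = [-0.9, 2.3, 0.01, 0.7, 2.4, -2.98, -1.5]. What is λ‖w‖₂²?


‖w‖₂² = (-0.9)² + (2.3)² + (0.01)² + (0.7)² + (2.4)² + (-2.98)² + (-1.5)²
     = 0.81 + 5.29 + 0.0001 + 0.49 + 5.76 + 8.8804 + 2.25
     = 23.4805
λ·‖w‖₂² = 1.0·23.4805 = 23.4805

23.4805


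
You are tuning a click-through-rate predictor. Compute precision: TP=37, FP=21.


Precision = TP/(TP+FP)
= 37/(37+21)
= 37/58 = 63.79%

63.79%


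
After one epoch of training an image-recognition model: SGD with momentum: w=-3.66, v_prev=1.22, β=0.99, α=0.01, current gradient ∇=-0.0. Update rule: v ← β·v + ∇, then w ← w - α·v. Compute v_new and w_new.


v_new = 0.99·1.22 - 0.0 = 1.2078 - 0.0 = 1.2078
w_new = -3.66 - 0.01·1.2078 = -3.66 - 0.012078 = -3.672078

v_new=1.2078, w_new=-3.672078


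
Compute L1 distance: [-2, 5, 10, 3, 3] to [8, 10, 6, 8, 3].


d = |-2-8| + |5-10| + |10-6| + |3-8| + |3-3|
  = 10 + 5 + 4 + 5 + 0
  = 24

24


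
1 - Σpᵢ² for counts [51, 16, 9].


Probabilities: [51/76, 16/76, 9/76] ≈ [0.6711, 0.2105, 0.1184]
Σpᵢ² = (2601 + 256 + 81)/76² = 2938/5776
Gini = 1 - Σpᵢ² = 1 - 2938/5776 = 0.4913

0.4913


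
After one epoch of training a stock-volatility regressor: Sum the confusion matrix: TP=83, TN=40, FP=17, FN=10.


Total = TP + TN + FP + FN
= 83 + 40 + 17 + 10
= 150
(Predicted positive: 100, predicted negative: 50)

150


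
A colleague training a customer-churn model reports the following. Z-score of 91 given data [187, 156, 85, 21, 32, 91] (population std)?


μ = 95.3333, σ = 60.2015
z = (91 - 95.3333)/60.2015 = -0.072

-0.072


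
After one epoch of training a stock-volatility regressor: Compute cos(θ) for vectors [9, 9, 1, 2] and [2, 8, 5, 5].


A·B = 9·2 + 9·8 + 1·5 + 2·5 = 105
‖A‖ = √167 = 12.9228, ‖B‖ = √118 = 10.8628
cos = 105/(√167·√118) = 105/√19706 = 0.748

0.748


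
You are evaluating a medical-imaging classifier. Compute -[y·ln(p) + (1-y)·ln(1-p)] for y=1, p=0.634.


BCE = -[y·ln(p) + (1-y)·ln(1-p)]
= -1·ln(0.634) - 0
= -ln(0.634) = 0.4557

0.4557


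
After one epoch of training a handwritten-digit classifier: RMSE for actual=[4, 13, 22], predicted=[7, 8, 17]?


MSE = 59/3 = 19.6667
RMSE = √(59/3) = 4.4347

4.4347


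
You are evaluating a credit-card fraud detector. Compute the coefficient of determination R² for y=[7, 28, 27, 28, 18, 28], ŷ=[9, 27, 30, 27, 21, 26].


ȳ = 22.6667
SS_res = Σ(y-ŷ)² = 28
SS_tot = Σ(y-ȳ)² = 371.33
R² = 1 - SS_res/SS_tot = 1 - 0.0754 = 0.9246

0.9246


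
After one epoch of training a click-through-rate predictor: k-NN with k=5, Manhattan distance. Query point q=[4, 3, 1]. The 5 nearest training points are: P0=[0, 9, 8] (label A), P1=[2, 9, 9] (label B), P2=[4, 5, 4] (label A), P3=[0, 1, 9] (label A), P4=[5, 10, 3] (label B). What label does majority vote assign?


d(q,P0) = 17  (label A)
d(q,P1) = 16  (label B)
d(q,P2) = 5  (label A)
d(q,P3) = 14  (label A)
d(q,P4) = 10  (label B)
Votes: A=3, B=2
Majority → A

A


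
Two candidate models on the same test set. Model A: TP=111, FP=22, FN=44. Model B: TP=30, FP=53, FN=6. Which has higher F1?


Model A: P=111/133=0.8346, R=111/155=0.7161, F1=2PR/(P+R)=2TP/(2TP+FP+FN)=222/288=0.7708
Model B: P=30/83=0.3614, R=30/36=0.8333, F1=2PR/(P+R)=2TP/(2TP+FP+FN)=60/119=0.5042
0.7708 > 0.5042 → Model A

Model A


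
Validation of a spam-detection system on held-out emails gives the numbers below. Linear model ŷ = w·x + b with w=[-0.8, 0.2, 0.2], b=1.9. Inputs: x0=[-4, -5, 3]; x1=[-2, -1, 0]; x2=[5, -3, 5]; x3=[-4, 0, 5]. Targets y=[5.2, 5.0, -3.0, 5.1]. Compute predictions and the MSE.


ŷ0 = (-0.8)·(-4) + (0.2)·(-5) + (0.2)·(3) + 1.9 = 4.7
ŷ1 = (-0.8)·(-2) + (0.2)·(-1) + (0.2)·(0) + 1.9 = 3.3
ŷ2 = (-0.8)·(5) + (0.2)·(-3) + (0.2)·(5) + 1.9 = -1.7
ŷ3 = (-0.8)·(-4) + (0.2)·(0) + (0.2)·(5) + 1.9 = 6.1
errors² = [0.25, 2.89, 1.69, 1.0]
MSE = 5.8300/4 = 1.4575

1.4575


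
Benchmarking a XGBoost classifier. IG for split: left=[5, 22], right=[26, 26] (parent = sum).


Parent = [31, 48], H_parent = 0.9663
H_left = 0.6913 (n=27), H_right = 1 (n=52)
H_children = (27/79)·0.6913 + (52/79)·1 = 0.8945
IG = 0.9663 - 0.8945 = 0.0718

0.0718


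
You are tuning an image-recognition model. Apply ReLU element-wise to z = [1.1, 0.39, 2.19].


ReLU(1.1) = max(0, 1.1) = 1.1
ReLU(0.39) = max(0, 0.39) = 0.39
ReLU(2.19) = max(0, 2.19) = 2.19
result = [1.1, 0.39, 2.19]

[1.1, 0.39, 2.19]


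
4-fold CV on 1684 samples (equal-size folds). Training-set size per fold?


Fold size = 1684/4 = 421
Training per fold = 1684 - 421 = 1263

1263


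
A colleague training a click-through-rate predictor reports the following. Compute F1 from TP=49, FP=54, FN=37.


Precision = 49/103 = 0.4757
Recall = 49/86 = 0.5698
F1 = 2·P·R/(P+R) = 2·TP/(2·TP+FP+FN) = 98/(98+54+37) = 98/189 = 0.5185

0.5185


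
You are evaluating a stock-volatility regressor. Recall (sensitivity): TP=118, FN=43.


Recall = TP/(TP+FN)
= 118/(118+43)
= 118/161 = 73.29%

73.29%


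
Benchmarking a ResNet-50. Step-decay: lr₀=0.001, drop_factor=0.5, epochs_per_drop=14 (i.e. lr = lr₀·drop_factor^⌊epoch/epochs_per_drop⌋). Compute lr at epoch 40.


n_drops = ⌊40/14⌋ = 2
lr = 0.001·0.5^2 = 0.001·0.25 = 0.00025

0.00025


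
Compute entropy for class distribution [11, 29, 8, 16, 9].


Probabilities: [11/73, 29/73, 8/73, 16/73, 9/73] ≈ [0.1507, 0.3973, 0.1096, 0.2192, 0.1233]
H = -((11/73)·log₂(11/73) + (29/73)·log₂(29/73) + (8/73)·log₂(8/73) + (16/73)·log₂(16/73) + (9/73)·log₂(9/73))
  = 2.1424 bits

2.1424 bits


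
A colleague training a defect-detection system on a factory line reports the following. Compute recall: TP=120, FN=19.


Recall = TP/(TP+FN)
= 120/(120+19)
= 120/139 = 86.33%

86.33%


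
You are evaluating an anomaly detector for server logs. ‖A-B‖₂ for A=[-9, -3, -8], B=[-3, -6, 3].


d = √((-9+ 3)² + (-3+ 6)² + (-8-3)²)
  = √(36 + 9 + 121)
  = √166 = 12.8841

12.8841


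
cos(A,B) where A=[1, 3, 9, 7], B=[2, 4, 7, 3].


A·B = 1·2 + 3·4 + 9·7 + 7·3 = 98
‖A‖ = √140 = 11.8322, ‖B‖ = √78 = 8.8318
cos = 98/(√140·√78) = 98/√10920 = 0.9378

0.9378


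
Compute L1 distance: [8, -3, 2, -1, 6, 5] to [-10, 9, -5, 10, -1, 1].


d = |8+ 10| + |-3-9| + |2+ 5| + |-1-10| + |6+ 1| + |5-1|
  = 18 + 12 + 7 + 11 + 7 + 4
  = 59

59


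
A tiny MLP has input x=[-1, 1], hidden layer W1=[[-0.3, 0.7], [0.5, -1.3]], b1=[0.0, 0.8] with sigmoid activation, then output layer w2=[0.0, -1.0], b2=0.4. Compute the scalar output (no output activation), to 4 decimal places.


z1[0] = (-0.3)·(-1) + (0.7)·(1) + 0.0 = 1.0
z1[1] = (0.5)·(-1) + (-1.3)·(1) + 0.8 = -1.0
h = sigmoid(z1) = [0.7311, 0.2689]
output = (0.0)·(0.7311) + (-1.0)·(0.2689) + 0.4 = 0.1311

0.1311


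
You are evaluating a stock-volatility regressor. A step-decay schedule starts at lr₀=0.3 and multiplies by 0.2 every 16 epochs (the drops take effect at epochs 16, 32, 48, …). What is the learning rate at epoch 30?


n_drops = ⌊30/16⌋ = 1
lr = 0.3·0.2^1 = 0.3·0.2 = 0.06

0.06


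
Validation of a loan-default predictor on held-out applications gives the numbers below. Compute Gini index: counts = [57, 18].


Probabilities: [57/75, 18/75] ≈ [0.76, 0.24]
Σpᵢ² = (3249 + 324)/75² = 3573/5625
Gini = 1 - Σpᵢ² = 1 - 3573/5625 = 0.3648

0.3648


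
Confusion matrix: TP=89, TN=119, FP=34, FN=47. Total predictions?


Total = TP + TN + FP + FN
= 89 + 119 + 34 + 47
= 289
(Predicted positive: 123, predicted negative: 166)

289


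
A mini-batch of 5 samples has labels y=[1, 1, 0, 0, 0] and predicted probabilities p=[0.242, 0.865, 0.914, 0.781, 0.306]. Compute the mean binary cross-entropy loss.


L[0] = -ln(0.242) = 1.4188
L[1] = -ln(0.865) = 0.145
L[2] = -ln(1-0.914) = -ln(0.086) = 2.4534
L[3] = -ln(1-0.781) = -ln(0.219) = 1.5187
L[4] = -ln(1-0.306) = -ln(0.694) = 0.3653
mean = (1.4188 + 0.145 + 2.4534 + 1.5187 + 0.3653)/5 = 1.1802

1.1802


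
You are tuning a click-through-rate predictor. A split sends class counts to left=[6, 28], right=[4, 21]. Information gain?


Parent = [10, 49], H_parent = 0.6565
H_left = 0.6723 (n=34), H_right = 0.6343 (n=25)
H_children = (34/59)·0.6723 + (25/59)·0.6343 = 0.6562
IG = 0.6565 - 0.6562 = 0.0003

0.0003


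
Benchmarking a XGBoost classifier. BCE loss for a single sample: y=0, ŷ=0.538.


BCE = -[y·ln(p) + (1-y)·ln(1-p)]
= -0 - 1·ln(1-0.538)
= -ln(0.462) = 0.7722

0.7722


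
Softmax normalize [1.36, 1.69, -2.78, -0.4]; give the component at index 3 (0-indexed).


Exponentials: e^1.36=3.8962, e^1.69=5.4195, e^-2.78=0.062, e^-0.4=0.6703
Sum = 10.048
Softmax = [0.3878, 0.5394, 0.0062, 0.0667]
p[3] = 0.6703/10.048 = 0.0667

0.0667


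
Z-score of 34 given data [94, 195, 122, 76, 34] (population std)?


μ = 104.2, σ = 53.6448
z = (34 - 104.2)/53.6448 = -1.3086

-1.3086


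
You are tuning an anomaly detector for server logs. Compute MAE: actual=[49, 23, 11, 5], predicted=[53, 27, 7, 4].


Absolute errors: |49-53|=4, |23-27|=4, |11-7|=4, |5-4|=1
Sum = 13
MAE = 13/4 = 13/4

13/4


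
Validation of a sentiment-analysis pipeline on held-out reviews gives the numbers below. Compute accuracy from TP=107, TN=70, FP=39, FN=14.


Accuracy = (TP+TN)/(TP+TN+FP+FN)
= (107+70)/(230)
= 177/230 = 76.96%

76.96%


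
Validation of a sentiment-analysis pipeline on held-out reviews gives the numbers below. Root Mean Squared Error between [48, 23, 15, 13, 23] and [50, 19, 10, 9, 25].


MSE = 65/5 = 13
RMSE = √(65/5) = 3.6056

3.6056


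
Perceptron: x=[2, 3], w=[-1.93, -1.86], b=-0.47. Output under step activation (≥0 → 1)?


z = (2)·(-1.93) + (3)·(-1.86) - 0.47
  = -9.91
step(z) = 0 (z<0)

0


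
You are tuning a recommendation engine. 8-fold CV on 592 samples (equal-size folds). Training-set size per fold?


Fold size = 592/8 = 74
Training per fold = 592 - 74 = 518

518


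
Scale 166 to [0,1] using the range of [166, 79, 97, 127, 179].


min=79, max=179
(166-79)/(179-79) = 87/100 = 0.87

0.87


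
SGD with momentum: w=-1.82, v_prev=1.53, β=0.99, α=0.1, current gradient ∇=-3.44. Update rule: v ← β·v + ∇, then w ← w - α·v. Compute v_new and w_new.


v_new = 0.99·1.53 - 3.44 = 1.5147 - 3.44 = -1.9253
w_new = -1.82 - 0.1·-1.9253 = -1.82 + 0.19253 = -1.62747

v_new=-1.9253, w_new=-1.62747


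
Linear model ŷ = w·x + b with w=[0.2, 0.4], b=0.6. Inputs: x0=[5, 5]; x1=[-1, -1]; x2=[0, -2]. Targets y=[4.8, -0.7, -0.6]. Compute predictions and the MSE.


ŷ0 = (0.2)·(5) + (0.4)·(5) + 0.6 = 3.6
ŷ1 = (0.2)·(-1) + (0.4)·(-1) + 0.6 = -0.0
ŷ2 = (0.2)·(0) + (0.4)·(-2) + 0.6 = -0.2
errors² = [1.44, 0.49, 0.16]
MSE = 2.0900/3 = 0.6967

0.6967


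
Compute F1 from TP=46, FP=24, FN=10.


Precision = 46/70 = 0.6571
Recall = 46/56 = 0.8214
F1 = 2·P·R/(P+R) = 2·TP/(2·TP+FP+FN) = 92/(92+24+10) = 92/126 = 0.7302

0.7302


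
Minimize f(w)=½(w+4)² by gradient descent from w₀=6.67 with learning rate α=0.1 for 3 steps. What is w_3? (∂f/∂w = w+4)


step 1: grad = 6.67+4 = 10.67; w = 6.67 - 0.1·(10.67) = 5.603
step 2: grad = 5.603+4 = 9.603; w = 5.603 - 0.1·(9.603) = 4.6427
step 3: grad = 4.6427+4 = 8.6427; w = 4.6427 - 0.1·(8.6427) = 3.77843

3.77843


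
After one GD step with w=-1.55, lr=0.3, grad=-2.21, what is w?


w_new = w - α·∇
= -1.55 - 0.3·-2.21
= -1.55 + 0.663
= -0.887

-0.887


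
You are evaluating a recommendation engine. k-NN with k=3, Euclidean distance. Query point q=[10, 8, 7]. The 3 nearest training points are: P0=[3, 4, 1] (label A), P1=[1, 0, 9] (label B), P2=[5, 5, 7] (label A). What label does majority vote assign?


d(q,P0) = 10.0499  (label A)
d(q,P1) = 12.2066  (label B)
d(q,P2) = 5.831  (label A)
Votes: A=2, B=1
Majority → A

A


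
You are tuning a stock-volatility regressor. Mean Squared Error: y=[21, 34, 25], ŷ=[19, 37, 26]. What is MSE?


Squared errors: (21-19)²=4, (34-37)²=9, (25-26)²=1
Sum = 14
MSE = 14/3 = 14/3

14/3


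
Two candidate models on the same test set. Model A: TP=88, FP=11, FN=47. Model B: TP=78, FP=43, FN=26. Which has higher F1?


Model A: P=88/99=0.8889, R=88/135=0.6519, F1=2PR/(P+R)=2TP/(2TP+FP+FN)=176/234=0.7521
Model B: P=78/121=0.6446, R=78/104=0.75, F1=2PR/(P+R)=2TP/(2TP+FP+FN)=156/225=0.6933
0.7521 > 0.6933 → Model A

Model A


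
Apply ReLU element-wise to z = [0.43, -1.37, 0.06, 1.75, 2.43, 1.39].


ReLU(0.43) = max(0, 0.43) = 0.43
ReLU(-1.37) = max(0, -1.37) = 0.0
ReLU(0.06) = max(0, 0.06) = 0.06
ReLU(1.75) = max(0, 1.75) = 1.75
ReLU(2.43) = max(0, 2.43) = 2.43
ReLU(1.39) = max(0, 1.39) = 1.39
result = [0.43, 0.0, 0.06, 1.75, 2.43, 1.39]

[0.43, 0.0, 0.06, 1.75, 2.43, 1.39]


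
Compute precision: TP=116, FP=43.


Precision = TP/(TP+FP)
= 116/(116+43)
= 116/159 = 72.96%

72.96%


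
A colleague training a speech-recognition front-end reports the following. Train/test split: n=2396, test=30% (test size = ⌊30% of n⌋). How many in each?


Test = ⌊2396·30/100⌋ = 718
Train = 2396 - 718 = 1678

Train: 1678, Test: 718


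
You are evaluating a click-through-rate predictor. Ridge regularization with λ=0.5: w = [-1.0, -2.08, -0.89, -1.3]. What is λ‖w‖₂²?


‖w‖₂² = (-1.0)² + (-2.08)² + (-0.89)² + (-1.3)²
     = 1 + 4.3264 + 0.7921 + 1.69
     = 7.8085
λ·‖w‖₂² = 0.5·7.8085 = 3.90425

3.90425


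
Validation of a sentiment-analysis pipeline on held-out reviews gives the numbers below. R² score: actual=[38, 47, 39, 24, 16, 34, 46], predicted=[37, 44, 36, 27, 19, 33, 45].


ȳ = 34.8571
SS_res = Σ(y-ŷ)² = 39
SS_tot = Σ(y-ȳ)² = 772.86
R² = 1 - SS_res/SS_tot = 1 - 0.0505 = 0.9495

0.9495


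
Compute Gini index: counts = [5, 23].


Probabilities: [5/28, 23/28] ≈ [0.1786, 0.8214]
Σpᵢ² = (25 + 529)/28² = 554/784
Gini = 1 - Σpᵢ² = 1 - 554/784 = 0.2934

0.2934


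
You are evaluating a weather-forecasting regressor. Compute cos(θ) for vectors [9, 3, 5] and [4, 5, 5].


A·B = 9·4 + 3·5 + 5·5 = 76
‖A‖ = √115 = 10.7238, ‖B‖ = √66 = 8.124
cos = 76/(√115·√66) = 76/√7590 = 0.8724

0.8724


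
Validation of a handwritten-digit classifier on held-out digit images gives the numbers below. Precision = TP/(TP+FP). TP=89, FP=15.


Precision = TP/(TP+FP)
= 89/(89+15)
= 89/104 = 85.58%

85.58%


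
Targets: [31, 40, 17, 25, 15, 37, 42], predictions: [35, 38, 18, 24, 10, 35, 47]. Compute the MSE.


Squared errors: (31-35)²=16, (40-38)²=4, (17-18)²=1, (25-24)²=1, (15-10)²=25, (37-35)²=4, (42-47)²=25
Sum = 76
MSE = 76/7 = 76/7

76/7


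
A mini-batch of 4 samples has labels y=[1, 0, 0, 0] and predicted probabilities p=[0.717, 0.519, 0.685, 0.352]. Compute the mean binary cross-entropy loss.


L[0] = -ln(0.717) = 0.3327
L[1] = -ln(1-0.519) = -ln(0.481) = 0.7319
L[2] = -ln(1-0.685) = -ln(0.315) = 1.1552
L[3] = -ln(1-0.352) = -ln(0.648) = 0.4339
mean = (0.3327 + 0.7319 + 1.1552 + 0.4339)/4 = 0.6634

0.6634


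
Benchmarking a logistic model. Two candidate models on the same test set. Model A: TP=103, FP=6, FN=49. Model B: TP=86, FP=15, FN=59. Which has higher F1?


Model A: P=103/109=0.945, R=103/152=0.6776, F1=2PR/(P+R)=2TP/(2TP+FP+FN)=206/261=0.7893
Model B: P=86/101=0.8515, R=86/145=0.5931, F1=2PR/(P+R)=2TP/(2TP+FP+FN)=172/246=0.6992
0.7893 > 0.6992 → Model A

Model A


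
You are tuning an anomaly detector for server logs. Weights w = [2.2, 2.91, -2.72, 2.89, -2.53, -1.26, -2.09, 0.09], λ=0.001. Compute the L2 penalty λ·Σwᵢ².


‖w‖₂² = (2.2)² + (2.91)² + (-2.72)² + (2.89)² + (-2.53)² + (-1.26)² + (-2.09)² + (0.09)²
     = 4.84 + 8.4681 + 7.3984 + 8.3521 + 6.4009 + 1.5876 + 4.3681 + 0.0081
     = 41.4233
λ·‖w‖₂² = 0.001·41.4233 = 0.041423

0.041423


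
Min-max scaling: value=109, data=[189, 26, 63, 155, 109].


min=26, max=189
(109-26)/(189-26) = 83/163 = 0.5092

0.5092


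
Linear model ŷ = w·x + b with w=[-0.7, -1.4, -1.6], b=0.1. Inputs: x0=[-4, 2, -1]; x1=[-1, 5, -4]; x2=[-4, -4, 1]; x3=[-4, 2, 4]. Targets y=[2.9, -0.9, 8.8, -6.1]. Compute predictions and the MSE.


ŷ0 = (-0.7)·(-4) + (-1.4)·(2) + (-1.6)·(-1) + 0.1 = 1.7
ŷ1 = (-0.7)·(-1) + (-1.4)·(5) + (-1.6)·(-4) + 0.1 = 0.2
ŷ2 = (-0.7)·(-4) + (-1.4)·(-4) + (-1.6)·(1) + 0.1 = 6.9
ŷ3 = (-0.7)·(-4) + (-1.4)·(2) + (-1.6)·(4) + 0.1 = -6.3
errors² = [1.44, 1.21, 3.61, 0.04]
MSE = 6.3000/4 = 1.575

1.575


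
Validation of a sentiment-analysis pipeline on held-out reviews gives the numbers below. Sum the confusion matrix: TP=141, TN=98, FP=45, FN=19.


Total = TP + TN + FP + FN
= 141 + 98 + 45 + 19
= 303
(Predicted positive: 186, predicted negative: 117)

303


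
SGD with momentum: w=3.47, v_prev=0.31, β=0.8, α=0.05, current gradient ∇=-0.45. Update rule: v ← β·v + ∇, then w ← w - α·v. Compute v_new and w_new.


v_new = 0.8·0.31 - 0.45 = 0.248 - 0.45 = -0.202
w_new = 3.47 - 0.05·-0.202 = 3.47 + 0.0101 = 3.4801

v_new=-0.202, w_new=3.4801


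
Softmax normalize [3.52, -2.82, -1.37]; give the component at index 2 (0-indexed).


Exponentials: e^3.52=33.7844, e^-2.82=0.0596, e^-1.37=0.2541
Sum = 34.0981
Softmax = [0.9908, 0.0017, 0.0075]
p[2] = 0.2541/34.0981 = 0.0075

0.0075


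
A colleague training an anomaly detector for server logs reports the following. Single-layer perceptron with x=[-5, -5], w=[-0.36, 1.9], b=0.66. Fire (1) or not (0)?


z = (-5)·(-0.36) + (-5)·(1.9) + 0.66
  = -7.04
step(z) = 0 (z<0)

0


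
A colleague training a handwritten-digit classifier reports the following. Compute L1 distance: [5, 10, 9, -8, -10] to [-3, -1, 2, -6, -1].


d = |5+ 3| + |10+ 1| + |9-2| + |-8+ 6| + |-10+ 1|
  = 8 + 11 + 7 + 2 + 9
  = 37

37


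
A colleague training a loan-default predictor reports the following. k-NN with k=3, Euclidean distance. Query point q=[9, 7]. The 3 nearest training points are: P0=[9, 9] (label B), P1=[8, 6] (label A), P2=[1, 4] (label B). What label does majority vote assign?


d(q,P0) = 2.0  (label B)
d(q,P1) = 1.4142  (label A)
d(q,P2) = 8.544  (label B)
Votes: A=1, B=2
Majority → B

B


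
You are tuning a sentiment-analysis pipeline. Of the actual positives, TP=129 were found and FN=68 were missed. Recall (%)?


Recall = TP/(TP+FN)
= 129/(129+68)
= 129/197 = 65.48%

65.48%


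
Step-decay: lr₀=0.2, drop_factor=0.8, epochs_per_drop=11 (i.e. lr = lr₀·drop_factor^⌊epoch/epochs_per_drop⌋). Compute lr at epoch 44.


n_drops = ⌊44/11⌋ = 4
lr = 0.2·0.8^4 = 0.2·0.4096 = 0.08192

0.08192


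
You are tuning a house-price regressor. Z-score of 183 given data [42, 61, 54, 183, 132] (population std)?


μ = 94.4, σ = 54.3272
z = (183 - 94.4)/54.3272 = 1.6309

1.6309


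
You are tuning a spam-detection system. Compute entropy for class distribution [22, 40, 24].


Probabilities: [22/86, 40/86, 24/86] ≈ [0.2558, 0.4651, 0.2791]
H = -((22/86)·log₂(22/86) + (40/86)·log₂(40/86) + (24/86)·log₂(24/86))
  = 1.5306 bits

1.5306 bits


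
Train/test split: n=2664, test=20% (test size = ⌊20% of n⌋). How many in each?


Test = ⌊2664·20/100⌋ = 532
Train = 2664 - 532 = 2132

Train: 2132, Test: 532


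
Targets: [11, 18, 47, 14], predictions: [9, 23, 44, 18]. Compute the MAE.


Absolute errors: |11-9|=2, |18-23|=5, |47-44|=3, |14-18|=4
Sum = 14
MAE = 14/4 = 7/2

7/2


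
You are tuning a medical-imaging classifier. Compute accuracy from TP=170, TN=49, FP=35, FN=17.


Accuracy = (TP+TN)/(TP+TN+FP+FN)
= (170+49)/(271)
= 219/271 = 80.81%

80.81%


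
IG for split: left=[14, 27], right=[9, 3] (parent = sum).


Parent = [23, 30], H_parent = 0.9874
H_left = 0.9262 (n=41), H_right = 0.8113 (n=12)
H_children = (41/53)·0.9262 + (12/53)·0.8113 = 0.9002
IG = 0.9874 - 0.9002 = 0.0872

0.0872


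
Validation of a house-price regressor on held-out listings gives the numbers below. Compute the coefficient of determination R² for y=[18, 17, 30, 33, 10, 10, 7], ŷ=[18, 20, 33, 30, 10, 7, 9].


ȳ = 17.8571
SS_res = Σ(y-ŷ)² = 40
SS_tot = Σ(y-ȳ)² = 618.86
R² = 1 - SS_res/SS_tot = 1 - 0.0646 = 0.9354

0.9354


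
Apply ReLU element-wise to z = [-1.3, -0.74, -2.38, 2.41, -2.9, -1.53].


ReLU(-1.3) = max(0, -1.3) = 0.0
ReLU(-0.74) = max(0, -0.74) = 0.0
ReLU(-2.38) = max(0, -2.38) = 0.0
ReLU(2.41) = max(0, 2.41) = 2.41
ReLU(-2.9) = max(0, -2.9) = 0.0
ReLU(-1.53) = max(0, -1.53) = 0.0
result = [0.0, 0.0, 0.0, 2.41, 0.0, 0.0]

[0.0, 0.0, 0.0, 2.41, 0.0, 0.0]


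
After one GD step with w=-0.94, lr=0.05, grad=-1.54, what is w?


w_new = w - α·∇
= -0.94 - 0.05·-1.54
= -0.94 + 0.077
= -0.863

-0.863


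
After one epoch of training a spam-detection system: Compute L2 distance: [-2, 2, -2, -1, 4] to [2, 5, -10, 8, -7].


d = √((-2-2)² + (2-5)² + (-2+ 10)² + (-1-8)² + (4+ 7)²)
  = √(16 + 9 + 64 + 81 + 121)
  = √291 = 17.0587

17.0587


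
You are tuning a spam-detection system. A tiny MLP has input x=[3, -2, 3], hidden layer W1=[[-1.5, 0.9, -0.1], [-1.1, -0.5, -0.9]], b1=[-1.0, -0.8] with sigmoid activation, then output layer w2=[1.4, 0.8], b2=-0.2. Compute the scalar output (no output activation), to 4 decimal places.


z1[0] = (-1.5)·(3) + (0.9)·(-2) + (-0.1)·(3) - 1.0 = -7.6
z1[1] = (-1.1)·(3) + (-0.5)·(-2) + (-0.9)·(3) - 0.8 = -5.8
h = sigmoid(z1) = [0.0005, 0.003]
output = (1.4)·(0.0005) + (0.8)·(0.003) - 0.2 = -0.1969

-0.1969


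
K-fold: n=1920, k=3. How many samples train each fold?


Fold size = 1920/3 = 640
Training per fold = 1920 - 640 = 1280

1280


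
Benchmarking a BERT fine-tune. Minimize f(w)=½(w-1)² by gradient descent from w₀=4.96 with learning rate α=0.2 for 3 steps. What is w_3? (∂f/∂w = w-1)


step 1: grad = 4.96-1 = 3.96; w = 4.96 - 0.2·(3.96) = 4.168
step 2: grad = 4.168-1 = 3.168; w = 4.168 - 0.2·(3.168) = 3.5344
step 3: grad = 3.5344-1 = 2.5344; w = 3.5344 - 0.2·(2.5344) = 3.02752

3.02752


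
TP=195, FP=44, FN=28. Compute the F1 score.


Precision = 195/239 = 0.8159
Recall = 195/223 = 0.8744
F1 = 2·P·R/(P+R) = 2·TP/(2·TP+FP+FN) = 390/(390+44+28) = 390/462 = 0.8442

0.8442


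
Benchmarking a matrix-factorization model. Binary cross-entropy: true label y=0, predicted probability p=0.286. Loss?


BCE = -[y·ln(p) + (1-y)·ln(1-p)]
= -0 - 1·ln(1-0.286)
= -ln(0.714) = 0.3369

0.3369


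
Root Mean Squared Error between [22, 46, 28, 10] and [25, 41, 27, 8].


MSE = 39/4 = 9.75
RMSE = √(39/4) = 3.1225

3.1225


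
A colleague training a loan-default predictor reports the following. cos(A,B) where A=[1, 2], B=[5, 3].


A·B = 1·5 + 2·3 = 11
‖A‖ = √5 = 2.2361, ‖B‖ = √34 = 5.831
cos = 11/(√5·√34) = 11/√170 = 0.8437

0.8437


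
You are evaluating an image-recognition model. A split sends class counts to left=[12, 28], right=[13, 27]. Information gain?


Parent = [25, 55], H_parent = 0.896
H_left = 0.8813 (n=40), H_right = 0.9097 (n=40)
H_children = (40/80)·0.8813 + (40/80)·0.9097 = 0.8955
IG = 0.896 - 0.8955 = 0.0005

0.0005


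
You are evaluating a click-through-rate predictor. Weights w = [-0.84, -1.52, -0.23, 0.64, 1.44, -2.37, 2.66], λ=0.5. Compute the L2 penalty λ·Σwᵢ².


‖w‖₂² = (-0.84)² + (-1.52)² + (-0.23)² + (0.64)² + (1.44)² + (-2.37)² + (2.66)²
     = 0.7056 + 2.3104 + 0.0529 + 0.4096 + 2.0736 + 5.6169 + 7.0756
     = 18.2446
λ·‖w‖₂² = 0.5·18.2446 = 9.1223

9.1223
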